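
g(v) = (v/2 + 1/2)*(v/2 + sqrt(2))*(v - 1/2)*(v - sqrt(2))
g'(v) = (v/2 + 1/2)*(v/2 + sqrt(2))*(v - 1/2) + (v/2 + 1/2)*(v/2 + sqrt(2))*(v - sqrt(2)) + (v/2 + 1/2)*(v - 1/2)*(v - sqrt(2))/2 + (v/2 + sqrt(2))*(v - 1/2)*(v - sqrt(2))/2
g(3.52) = 45.62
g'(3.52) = 54.05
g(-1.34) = -0.64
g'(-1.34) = 2.04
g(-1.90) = -1.66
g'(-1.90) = 1.25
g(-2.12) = -1.84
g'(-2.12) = 0.27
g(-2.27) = -1.81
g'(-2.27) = -0.67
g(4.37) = 110.54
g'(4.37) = 101.91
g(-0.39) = 0.60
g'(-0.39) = 0.22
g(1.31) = -0.20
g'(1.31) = 1.55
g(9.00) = 1906.72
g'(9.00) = 827.54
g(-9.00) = 1221.17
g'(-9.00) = -596.32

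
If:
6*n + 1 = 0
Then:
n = -1/6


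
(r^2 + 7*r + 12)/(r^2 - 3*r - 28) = (r + 3)/(r - 7)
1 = 1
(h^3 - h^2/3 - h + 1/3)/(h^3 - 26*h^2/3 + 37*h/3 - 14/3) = (3*h^2 + 2*h - 1)/(3*h^2 - 23*h + 14)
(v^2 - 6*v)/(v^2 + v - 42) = v/(v + 7)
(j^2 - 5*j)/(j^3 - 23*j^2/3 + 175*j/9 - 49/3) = 9*j*(j - 5)/(9*j^3 - 69*j^2 + 175*j - 147)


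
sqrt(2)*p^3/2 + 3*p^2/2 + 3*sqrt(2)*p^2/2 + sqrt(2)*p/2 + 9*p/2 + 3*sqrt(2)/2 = (p + 3)*(p + sqrt(2))*(sqrt(2)*p/2 + 1/2)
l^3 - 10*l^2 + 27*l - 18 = (l - 6)*(l - 3)*(l - 1)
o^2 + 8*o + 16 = (o + 4)^2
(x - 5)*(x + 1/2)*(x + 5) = x^3 + x^2/2 - 25*x - 25/2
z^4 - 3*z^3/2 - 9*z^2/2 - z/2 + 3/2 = (z - 3)*(z - 1/2)*(z + 1)^2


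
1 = 1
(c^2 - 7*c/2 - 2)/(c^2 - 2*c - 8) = (c + 1/2)/(c + 2)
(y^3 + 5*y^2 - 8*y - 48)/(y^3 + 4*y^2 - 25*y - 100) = (y^2 + y - 12)/(y^2 - 25)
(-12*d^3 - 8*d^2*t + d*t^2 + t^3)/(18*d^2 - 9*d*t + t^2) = (4*d^2 + 4*d*t + t^2)/(-6*d + t)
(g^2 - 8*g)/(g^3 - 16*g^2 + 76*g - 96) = g/(g^2 - 8*g + 12)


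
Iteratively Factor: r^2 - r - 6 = (r + 2)*(r - 3)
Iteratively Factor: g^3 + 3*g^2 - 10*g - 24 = (g - 3)*(g^2 + 6*g + 8) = (g - 3)*(g + 4)*(g + 2)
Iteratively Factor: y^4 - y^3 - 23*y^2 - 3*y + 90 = (y - 2)*(y^3 + y^2 - 21*y - 45) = (y - 5)*(y - 2)*(y^2 + 6*y + 9) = (y - 5)*(y - 2)*(y + 3)*(y + 3)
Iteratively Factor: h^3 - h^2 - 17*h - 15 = (h - 5)*(h^2 + 4*h + 3) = (h - 5)*(h + 3)*(h + 1)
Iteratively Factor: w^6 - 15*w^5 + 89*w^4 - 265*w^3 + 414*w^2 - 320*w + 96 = (w - 1)*(w^5 - 14*w^4 + 75*w^3 - 190*w^2 + 224*w - 96) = (w - 4)*(w - 1)*(w^4 - 10*w^3 + 35*w^2 - 50*w + 24) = (w - 4)*(w - 2)*(w - 1)*(w^3 - 8*w^2 + 19*w - 12) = (w - 4)^2*(w - 2)*(w - 1)*(w^2 - 4*w + 3) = (w - 4)^2*(w - 3)*(w - 2)*(w - 1)*(w - 1)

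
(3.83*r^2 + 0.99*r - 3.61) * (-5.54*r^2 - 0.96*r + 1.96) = -21.2182*r^4 - 9.1614*r^3 + 26.5558*r^2 + 5.406*r - 7.0756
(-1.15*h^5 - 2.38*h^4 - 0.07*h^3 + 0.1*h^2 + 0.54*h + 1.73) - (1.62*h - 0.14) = -1.15*h^5 - 2.38*h^4 - 0.07*h^3 + 0.1*h^2 - 1.08*h + 1.87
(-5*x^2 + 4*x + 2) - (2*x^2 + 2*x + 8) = -7*x^2 + 2*x - 6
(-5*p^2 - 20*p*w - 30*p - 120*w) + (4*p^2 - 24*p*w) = -p^2 - 44*p*w - 30*p - 120*w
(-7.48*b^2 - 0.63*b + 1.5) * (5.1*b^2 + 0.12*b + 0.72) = -38.148*b^4 - 4.1106*b^3 + 2.1888*b^2 - 0.2736*b + 1.08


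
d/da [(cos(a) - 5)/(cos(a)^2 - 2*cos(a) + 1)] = (cos(a) - 9)*sin(a)/(cos(a) - 1)^3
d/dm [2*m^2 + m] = 4*m + 1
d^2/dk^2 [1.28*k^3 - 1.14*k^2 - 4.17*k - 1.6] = 7.68*k - 2.28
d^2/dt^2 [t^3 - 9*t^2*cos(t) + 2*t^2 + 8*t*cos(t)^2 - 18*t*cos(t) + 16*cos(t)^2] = 9*t^2*cos(t) + 36*t*sin(t) + 18*t*cos(t) - 16*t*cos(2*t) + 6*t + 36*sin(t) - 16*sin(2*t) - 18*cos(t) - 32*cos(2*t) + 4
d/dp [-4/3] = 0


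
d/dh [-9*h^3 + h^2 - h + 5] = -27*h^2 + 2*h - 1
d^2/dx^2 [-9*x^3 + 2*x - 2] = -54*x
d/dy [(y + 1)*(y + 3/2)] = 2*y + 5/2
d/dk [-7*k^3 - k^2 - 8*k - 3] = -21*k^2 - 2*k - 8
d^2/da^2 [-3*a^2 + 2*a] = -6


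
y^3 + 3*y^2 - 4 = (y - 1)*(y + 2)^2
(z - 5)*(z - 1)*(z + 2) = z^3 - 4*z^2 - 7*z + 10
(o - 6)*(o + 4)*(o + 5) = o^3 + 3*o^2 - 34*o - 120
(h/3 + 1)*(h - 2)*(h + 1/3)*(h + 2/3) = h^4/3 + 2*h^3/3 - 43*h^2/27 - 52*h/27 - 4/9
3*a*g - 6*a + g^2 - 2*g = (3*a + g)*(g - 2)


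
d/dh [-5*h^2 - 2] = -10*h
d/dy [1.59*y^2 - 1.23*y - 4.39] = 3.18*y - 1.23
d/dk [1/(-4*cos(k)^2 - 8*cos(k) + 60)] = -(cos(k) + 1)*sin(k)/(2*(cos(k)^2 + 2*cos(k) - 15)^2)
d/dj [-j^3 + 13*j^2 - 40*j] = -3*j^2 + 26*j - 40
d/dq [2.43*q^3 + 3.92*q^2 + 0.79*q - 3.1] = 7.29*q^2 + 7.84*q + 0.79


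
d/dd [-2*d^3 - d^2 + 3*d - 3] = -6*d^2 - 2*d + 3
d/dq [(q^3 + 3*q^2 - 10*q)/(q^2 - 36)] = (q^4 - 98*q^2 - 216*q + 360)/(q^4 - 72*q^2 + 1296)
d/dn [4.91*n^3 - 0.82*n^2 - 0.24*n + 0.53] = 14.73*n^2 - 1.64*n - 0.24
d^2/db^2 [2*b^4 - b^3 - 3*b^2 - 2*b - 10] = 24*b^2 - 6*b - 6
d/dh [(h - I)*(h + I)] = 2*h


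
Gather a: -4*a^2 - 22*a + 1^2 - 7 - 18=-4*a^2 - 22*a - 24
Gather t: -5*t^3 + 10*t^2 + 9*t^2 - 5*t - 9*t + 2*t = -5*t^3 + 19*t^2 - 12*t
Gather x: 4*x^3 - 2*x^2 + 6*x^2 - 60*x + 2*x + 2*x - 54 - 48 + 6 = 4*x^3 + 4*x^2 - 56*x - 96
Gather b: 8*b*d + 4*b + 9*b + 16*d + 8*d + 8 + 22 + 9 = b*(8*d + 13) + 24*d + 39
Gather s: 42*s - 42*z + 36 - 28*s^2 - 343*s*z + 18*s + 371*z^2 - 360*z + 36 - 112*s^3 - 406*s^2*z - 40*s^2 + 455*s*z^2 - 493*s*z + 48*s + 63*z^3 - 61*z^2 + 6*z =-112*s^3 + s^2*(-406*z - 68) + s*(455*z^2 - 836*z + 108) + 63*z^3 + 310*z^2 - 396*z + 72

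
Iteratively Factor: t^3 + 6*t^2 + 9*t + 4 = (t + 1)*(t^2 + 5*t + 4) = (t + 1)*(t + 4)*(t + 1)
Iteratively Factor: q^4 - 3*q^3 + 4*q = (q)*(q^3 - 3*q^2 + 4) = q*(q + 1)*(q^2 - 4*q + 4) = q*(q - 2)*(q + 1)*(q - 2)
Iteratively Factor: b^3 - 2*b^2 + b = (b - 1)*(b^2 - b) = b*(b - 1)*(b - 1)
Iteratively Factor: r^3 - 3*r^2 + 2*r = (r - 2)*(r^2 - r) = r*(r - 2)*(r - 1)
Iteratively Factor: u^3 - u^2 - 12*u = (u + 3)*(u^2 - 4*u) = (u - 4)*(u + 3)*(u)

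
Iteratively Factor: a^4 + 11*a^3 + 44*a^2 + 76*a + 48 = (a + 2)*(a^3 + 9*a^2 + 26*a + 24) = (a + 2)*(a + 3)*(a^2 + 6*a + 8) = (a + 2)*(a + 3)*(a + 4)*(a + 2)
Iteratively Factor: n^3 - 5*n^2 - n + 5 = (n + 1)*(n^2 - 6*n + 5) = (n - 5)*(n + 1)*(n - 1)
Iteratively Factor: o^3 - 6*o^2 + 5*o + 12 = (o - 3)*(o^2 - 3*o - 4) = (o - 4)*(o - 3)*(o + 1)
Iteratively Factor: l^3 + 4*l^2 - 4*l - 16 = (l + 4)*(l^2 - 4) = (l - 2)*(l + 4)*(l + 2)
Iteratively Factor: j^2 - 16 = (j - 4)*(j + 4)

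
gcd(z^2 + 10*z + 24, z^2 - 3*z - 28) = z + 4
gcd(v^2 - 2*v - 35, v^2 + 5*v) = v + 5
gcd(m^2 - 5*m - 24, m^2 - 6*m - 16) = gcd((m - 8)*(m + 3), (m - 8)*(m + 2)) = m - 8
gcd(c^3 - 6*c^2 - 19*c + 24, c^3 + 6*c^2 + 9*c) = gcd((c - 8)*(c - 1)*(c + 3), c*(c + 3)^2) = c + 3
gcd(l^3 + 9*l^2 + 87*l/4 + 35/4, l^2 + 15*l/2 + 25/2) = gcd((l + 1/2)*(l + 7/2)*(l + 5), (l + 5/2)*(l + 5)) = l + 5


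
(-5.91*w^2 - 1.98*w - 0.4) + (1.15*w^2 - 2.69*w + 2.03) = -4.76*w^2 - 4.67*w + 1.63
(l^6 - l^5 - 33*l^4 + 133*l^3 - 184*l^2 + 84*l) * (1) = l^6 - l^5 - 33*l^4 + 133*l^3 - 184*l^2 + 84*l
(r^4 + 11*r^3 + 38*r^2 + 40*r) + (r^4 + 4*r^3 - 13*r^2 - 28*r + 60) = 2*r^4 + 15*r^3 + 25*r^2 + 12*r + 60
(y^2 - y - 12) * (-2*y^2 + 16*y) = -2*y^4 + 18*y^3 + 8*y^2 - 192*y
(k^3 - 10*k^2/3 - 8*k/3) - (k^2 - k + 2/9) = k^3 - 13*k^2/3 - 5*k/3 - 2/9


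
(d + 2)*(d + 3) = d^2 + 5*d + 6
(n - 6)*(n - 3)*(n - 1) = n^3 - 10*n^2 + 27*n - 18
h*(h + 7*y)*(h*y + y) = h^3*y + 7*h^2*y^2 + h^2*y + 7*h*y^2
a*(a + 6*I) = a^2 + 6*I*a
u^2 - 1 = (u - 1)*(u + 1)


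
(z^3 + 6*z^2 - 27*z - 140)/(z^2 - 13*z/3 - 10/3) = 3*(z^2 + 11*z + 28)/(3*z + 2)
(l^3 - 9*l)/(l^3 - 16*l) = (l^2 - 9)/(l^2 - 16)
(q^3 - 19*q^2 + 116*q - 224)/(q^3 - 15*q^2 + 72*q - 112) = (q - 8)/(q - 4)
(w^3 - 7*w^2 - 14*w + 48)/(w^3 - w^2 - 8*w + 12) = (w - 8)/(w - 2)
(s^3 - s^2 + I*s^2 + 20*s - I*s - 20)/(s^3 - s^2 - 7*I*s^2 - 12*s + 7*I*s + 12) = (s + 5*I)/(s - 3*I)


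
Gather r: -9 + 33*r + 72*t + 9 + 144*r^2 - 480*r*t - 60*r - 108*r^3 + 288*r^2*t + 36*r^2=-108*r^3 + r^2*(288*t + 180) + r*(-480*t - 27) + 72*t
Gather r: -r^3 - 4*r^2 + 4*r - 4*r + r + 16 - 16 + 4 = -r^3 - 4*r^2 + r + 4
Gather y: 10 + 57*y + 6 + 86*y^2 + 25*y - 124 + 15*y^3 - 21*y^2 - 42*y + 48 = 15*y^3 + 65*y^2 + 40*y - 60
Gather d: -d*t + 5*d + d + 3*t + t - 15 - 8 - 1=d*(6 - t) + 4*t - 24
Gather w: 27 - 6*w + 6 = 33 - 6*w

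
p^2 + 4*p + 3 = (p + 1)*(p + 3)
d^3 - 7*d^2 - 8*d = d*(d - 8)*(d + 1)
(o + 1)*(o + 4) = o^2 + 5*o + 4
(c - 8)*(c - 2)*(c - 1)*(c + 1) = c^4 - 10*c^3 + 15*c^2 + 10*c - 16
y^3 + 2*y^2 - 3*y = y*(y - 1)*(y + 3)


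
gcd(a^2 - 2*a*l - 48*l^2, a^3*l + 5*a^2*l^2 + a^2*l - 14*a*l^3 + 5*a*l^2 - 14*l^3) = 1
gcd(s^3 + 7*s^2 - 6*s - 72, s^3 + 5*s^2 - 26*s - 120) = s^2 + 10*s + 24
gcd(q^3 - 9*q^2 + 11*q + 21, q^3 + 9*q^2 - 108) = q - 3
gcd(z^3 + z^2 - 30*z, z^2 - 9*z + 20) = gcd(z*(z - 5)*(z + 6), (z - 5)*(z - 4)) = z - 5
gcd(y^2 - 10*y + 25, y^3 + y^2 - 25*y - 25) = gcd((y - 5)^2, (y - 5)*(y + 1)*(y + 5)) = y - 5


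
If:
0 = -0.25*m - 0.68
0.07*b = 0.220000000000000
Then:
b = 3.14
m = -2.72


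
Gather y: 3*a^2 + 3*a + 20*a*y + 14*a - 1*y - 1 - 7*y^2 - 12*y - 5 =3*a^2 + 17*a - 7*y^2 + y*(20*a - 13) - 6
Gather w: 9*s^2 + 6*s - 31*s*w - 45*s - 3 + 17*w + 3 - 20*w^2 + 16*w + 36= 9*s^2 - 39*s - 20*w^2 + w*(33 - 31*s) + 36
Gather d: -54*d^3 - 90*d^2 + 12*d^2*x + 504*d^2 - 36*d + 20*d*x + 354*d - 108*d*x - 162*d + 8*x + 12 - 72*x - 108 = -54*d^3 + d^2*(12*x + 414) + d*(156 - 88*x) - 64*x - 96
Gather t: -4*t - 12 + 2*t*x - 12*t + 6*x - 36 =t*(2*x - 16) + 6*x - 48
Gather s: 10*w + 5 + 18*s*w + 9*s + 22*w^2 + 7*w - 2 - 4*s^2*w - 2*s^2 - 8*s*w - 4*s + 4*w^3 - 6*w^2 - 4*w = s^2*(-4*w - 2) + s*(10*w + 5) + 4*w^3 + 16*w^2 + 13*w + 3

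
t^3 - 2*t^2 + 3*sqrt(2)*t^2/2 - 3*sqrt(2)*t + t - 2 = (t - 2)*(t + sqrt(2)/2)*(t + sqrt(2))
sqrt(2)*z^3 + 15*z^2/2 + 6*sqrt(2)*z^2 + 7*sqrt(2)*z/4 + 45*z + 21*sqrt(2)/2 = (z + 6)*(z + 7*sqrt(2)/2)*(sqrt(2)*z + 1/2)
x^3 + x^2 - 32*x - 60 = (x - 6)*(x + 2)*(x + 5)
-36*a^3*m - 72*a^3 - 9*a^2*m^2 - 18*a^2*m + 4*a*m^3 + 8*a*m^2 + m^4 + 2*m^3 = (-3*a + m)*(3*a + m)*(4*a + m)*(m + 2)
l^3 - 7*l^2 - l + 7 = (l - 7)*(l - 1)*(l + 1)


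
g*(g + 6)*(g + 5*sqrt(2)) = g^3 + 6*g^2 + 5*sqrt(2)*g^2 + 30*sqrt(2)*g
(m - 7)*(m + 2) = m^2 - 5*m - 14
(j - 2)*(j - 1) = j^2 - 3*j + 2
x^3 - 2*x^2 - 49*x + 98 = (x - 7)*(x - 2)*(x + 7)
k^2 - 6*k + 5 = (k - 5)*(k - 1)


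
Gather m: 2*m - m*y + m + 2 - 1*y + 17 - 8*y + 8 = m*(3 - y) - 9*y + 27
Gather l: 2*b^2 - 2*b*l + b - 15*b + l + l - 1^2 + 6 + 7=2*b^2 - 14*b + l*(2 - 2*b) + 12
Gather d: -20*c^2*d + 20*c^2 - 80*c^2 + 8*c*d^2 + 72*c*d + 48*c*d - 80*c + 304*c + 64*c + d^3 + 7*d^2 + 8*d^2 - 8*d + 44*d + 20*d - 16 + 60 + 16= -60*c^2 + 288*c + d^3 + d^2*(8*c + 15) + d*(-20*c^2 + 120*c + 56) + 60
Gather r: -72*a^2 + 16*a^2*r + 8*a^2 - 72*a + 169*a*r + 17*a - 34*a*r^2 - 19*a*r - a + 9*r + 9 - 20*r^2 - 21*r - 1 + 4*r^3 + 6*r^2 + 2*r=-64*a^2 - 56*a + 4*r^3 + r^2*(-34*a - 14) + r*(16*a^2 + 150*a - 10) + 8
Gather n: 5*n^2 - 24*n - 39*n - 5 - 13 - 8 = 5*n^2 - 63*n - 26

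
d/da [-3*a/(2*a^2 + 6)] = 3*(a^2 - 3)/(2*(a^2 + 3)^2)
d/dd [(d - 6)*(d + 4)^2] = (d + 4)*(3*d - 8)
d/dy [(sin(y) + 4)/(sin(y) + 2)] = -2*cos(y)/(sin(y) + 2)^2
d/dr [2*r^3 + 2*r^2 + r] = 6*r^2 + 4*r + 1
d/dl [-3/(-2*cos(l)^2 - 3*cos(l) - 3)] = 3*(4*cos(l) + 3)*sin(l)/(3*cos(l) + cos(2*l) + 4)^2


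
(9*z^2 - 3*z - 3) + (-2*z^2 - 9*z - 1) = 7*z^2 - 12*z - 4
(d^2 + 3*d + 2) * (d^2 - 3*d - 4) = d^4 - 11*d^2 - 18*d - 8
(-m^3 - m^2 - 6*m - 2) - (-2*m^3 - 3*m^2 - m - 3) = m^3 + 2*m^2 - 5*m + 1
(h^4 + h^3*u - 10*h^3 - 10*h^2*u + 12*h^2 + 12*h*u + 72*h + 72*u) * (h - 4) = h^5 + h^4*u - 14*h^4 - 14*h^3*u + 52*h^3 + 52*h^2*u + 24*h^2 + 24*h*u - 288*h - 288*u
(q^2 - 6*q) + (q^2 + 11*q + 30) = 2*q^2 + 5*q + 30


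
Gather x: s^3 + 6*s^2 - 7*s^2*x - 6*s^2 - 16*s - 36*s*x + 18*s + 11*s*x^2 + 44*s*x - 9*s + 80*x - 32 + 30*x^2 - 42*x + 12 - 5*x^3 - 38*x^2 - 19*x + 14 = s^3 - 7*s - 5*x^3 + x^2*(11*s - 8) + x*(-7*s^2 + 8*s + 19) - 6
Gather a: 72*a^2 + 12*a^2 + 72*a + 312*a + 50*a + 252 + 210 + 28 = 84*a^2 + 434*a + 490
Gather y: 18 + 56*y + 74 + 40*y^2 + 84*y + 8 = 40*y^2 + 140*y + 100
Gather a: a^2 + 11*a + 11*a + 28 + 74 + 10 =a^2 + 22*a + 112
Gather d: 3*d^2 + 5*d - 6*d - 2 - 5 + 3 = 3*d^2 - d - 4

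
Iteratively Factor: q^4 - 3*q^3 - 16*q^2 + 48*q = (q)*(q^3 - 3*q^2 - 16*q + 48) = q*(q - 3)*(q^2 - 16) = q*(q - 3)*(q + 4)*(q - 4)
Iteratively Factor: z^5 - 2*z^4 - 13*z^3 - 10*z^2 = (z)*(z^4 - 2*z^3 - 13*z^2 - 10*z) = z^2*(z^3 - 2*z^2 - 13*z - 10) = z^2*(z + 1)*(z^2 - 3*z - 10) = z^2*(z - 5)*(z + 1)*(z + 2)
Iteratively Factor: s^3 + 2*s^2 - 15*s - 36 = (s - 4)*(s^2 + 6*s + 9) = (s - 4)*(s + 3)*(s + 3)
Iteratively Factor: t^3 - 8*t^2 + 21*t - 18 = (t - 3)*(t^2 - 5*t + 6) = (t - 3)^2*(t - 2)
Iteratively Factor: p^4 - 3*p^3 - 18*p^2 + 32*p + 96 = (p + 2)*(p^3 - 5*p^2 - 8*p + 48) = (p + 2)*(p + 3)*(p^2 - 8*p + 16) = (p - 4)*(p + 2)*(p + 3)*(p - 4)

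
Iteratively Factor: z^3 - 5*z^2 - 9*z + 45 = (z + 3)*(z^2 - 8*z + 15) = (z - 3)*(z + 3)*(z - 5)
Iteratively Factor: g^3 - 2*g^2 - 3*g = (g + 1)*(g^2 - 3*g) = (g - 3)*(g + 1)*(g)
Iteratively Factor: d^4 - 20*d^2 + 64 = (d - 2)*(d^3 + 2*d^2 - 16*d - 32) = (d - 2)*(d + 2)*(d^2 - 16) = (d - 2)*(d + 2)*(d + 4)*(d - 4)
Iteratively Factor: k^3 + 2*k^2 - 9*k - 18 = (k - 3)*(k^2 + 5*k + 6) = (k - 3)*(k + 3)*(k + 2)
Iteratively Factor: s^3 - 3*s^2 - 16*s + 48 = (s - 4)*(s^2 + s - 12) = (s - 4)*(s + 4)*(s - 3)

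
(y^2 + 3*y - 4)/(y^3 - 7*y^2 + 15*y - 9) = (y + 4)/(y^2 - 6*y + 9)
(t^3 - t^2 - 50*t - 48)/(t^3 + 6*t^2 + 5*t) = (t^2 - 2*t - 48)/(t*(t + 5))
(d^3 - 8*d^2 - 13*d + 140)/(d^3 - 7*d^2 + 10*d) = (d^2 - 3*d - 28)/(d*(d - 2))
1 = 1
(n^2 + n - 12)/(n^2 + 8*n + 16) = (n - 3)/(n + 4)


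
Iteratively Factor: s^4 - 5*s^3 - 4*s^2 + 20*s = (s - 5)*(s^3 - 4*s) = s*(s - 5)*(s^2 - 4) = s*(s - 5)*(s - 2)*(s + 2)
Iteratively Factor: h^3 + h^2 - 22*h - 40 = (h + 2)*(h^2 - h - 20) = (h - 5)*(h + 2)*(h + 4)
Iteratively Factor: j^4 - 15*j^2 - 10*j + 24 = (j - 1)*(j^3 + j^2 - 14*j - 24) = (j - 1)*(j + 3)*(j^2 - 2*j - 8) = (j - 1)*(j + 2)*(j + 3)*(j - 4)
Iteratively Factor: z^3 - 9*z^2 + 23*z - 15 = (z - 3)*(z^2 - 6*z + 5) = (z - 3)*(z - 1)*(z - 5)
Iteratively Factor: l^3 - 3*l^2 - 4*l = (l - 4)*(l^2 + l) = l*(l - 4)*(l + 1)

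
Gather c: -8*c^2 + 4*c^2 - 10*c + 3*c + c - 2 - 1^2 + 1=-4*c^2 - 6*c - 2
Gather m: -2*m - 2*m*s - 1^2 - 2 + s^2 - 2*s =m*(-2*s - 2) + s^2 - 2*s - 3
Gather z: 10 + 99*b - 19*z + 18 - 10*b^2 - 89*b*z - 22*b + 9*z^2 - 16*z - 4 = -10*b^2 + 77*b + 9*z^2 + z*(-89*b - 35) + 24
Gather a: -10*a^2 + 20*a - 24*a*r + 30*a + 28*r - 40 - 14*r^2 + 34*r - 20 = -10*a^2 + a*(50 - 24*r) - 14*r^2 + 62*r - 60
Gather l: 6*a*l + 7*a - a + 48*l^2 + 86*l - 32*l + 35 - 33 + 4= 6*a + 48*l^2 + l*(6*a + 54) + 6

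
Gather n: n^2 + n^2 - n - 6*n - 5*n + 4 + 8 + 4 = 2*n^2 - 12*n + 16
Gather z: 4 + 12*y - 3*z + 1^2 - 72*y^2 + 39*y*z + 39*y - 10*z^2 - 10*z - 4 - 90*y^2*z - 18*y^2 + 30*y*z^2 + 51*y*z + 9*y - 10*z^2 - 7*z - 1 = -90*y^2 + 60*y + z^2*(30*y - 20) + z*(-90*y^2 + 90*y - 20)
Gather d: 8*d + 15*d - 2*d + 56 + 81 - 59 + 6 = 21*d + 84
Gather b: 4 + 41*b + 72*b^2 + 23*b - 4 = 72*b^2 + 64*b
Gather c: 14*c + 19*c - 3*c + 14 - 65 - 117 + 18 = 30*c - 150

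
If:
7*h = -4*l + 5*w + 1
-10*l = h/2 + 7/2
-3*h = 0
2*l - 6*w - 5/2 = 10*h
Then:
No Solution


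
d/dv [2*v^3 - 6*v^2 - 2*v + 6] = 6*v^2 - 12*v - 2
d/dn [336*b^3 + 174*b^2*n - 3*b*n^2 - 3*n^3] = 174*b^2 - 6*b*n - 9*n^2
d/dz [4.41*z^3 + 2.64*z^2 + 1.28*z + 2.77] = 13.23*z^2 + 5.28*z + 1.28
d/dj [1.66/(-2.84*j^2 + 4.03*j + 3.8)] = (9.4288*j - 6.6898)/(-2.84*j^2 + 4.03*j + 3.8)^2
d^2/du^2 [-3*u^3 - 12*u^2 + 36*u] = -18*u - 24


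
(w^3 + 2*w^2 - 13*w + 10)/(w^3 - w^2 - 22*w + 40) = (w - 1)/(w - 4)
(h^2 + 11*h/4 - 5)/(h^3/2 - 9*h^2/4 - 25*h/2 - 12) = (-4*h^2 - 11*h + 20)/(-2*h^3 + 9*h^2 + 50*h + 48)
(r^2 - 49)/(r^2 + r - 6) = (r^2 - 49)/(r^2 + r - 6)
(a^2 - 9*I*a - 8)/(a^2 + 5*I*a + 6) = (a - 8*I)/(a + 6*I)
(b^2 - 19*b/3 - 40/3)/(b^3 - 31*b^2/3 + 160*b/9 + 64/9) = 3*(3*b + 5)/(9*b^2 - 21*b - 8)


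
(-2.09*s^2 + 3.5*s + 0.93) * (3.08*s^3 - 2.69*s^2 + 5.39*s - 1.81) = -6.4372*s^5 + 16.4021*s^4 - 17.8157*s^3 + 20.1462*s^2 - 1.3223*s - 1.6833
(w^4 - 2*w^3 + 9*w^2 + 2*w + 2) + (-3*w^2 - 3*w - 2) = w^4 - 2*w^3 + 6*w^2 - w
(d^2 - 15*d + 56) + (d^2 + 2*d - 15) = 2*d^2 - 13*d + 41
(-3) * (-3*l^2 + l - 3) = 9*l^2 - 3*l + 9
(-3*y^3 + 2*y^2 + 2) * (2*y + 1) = -6*y^4 + y^3 + 2*y^2 + 4*y + 2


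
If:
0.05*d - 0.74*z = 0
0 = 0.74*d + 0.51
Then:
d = -0.69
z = -0.05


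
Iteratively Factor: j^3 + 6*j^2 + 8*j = (j + 2)*(j^2 + 4*j) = j*(j + 2)*(j + 4)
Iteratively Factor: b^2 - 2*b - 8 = (b - 4)*(b + 2)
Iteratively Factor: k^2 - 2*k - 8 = (k - 4)*(k + 2)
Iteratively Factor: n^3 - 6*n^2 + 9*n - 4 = (n - 1)*(n^2 - 5*n + 4) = (n - 1)^2*(n - 4)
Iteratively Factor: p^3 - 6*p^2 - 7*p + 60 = (p - 5)*(p^2 - p - 12) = (p - 5)*(p + 3)*(p - 4)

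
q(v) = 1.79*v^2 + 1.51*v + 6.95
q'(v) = 3.58*v + 1.51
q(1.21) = 11.40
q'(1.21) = 5.84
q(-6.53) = 73.42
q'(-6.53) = -21.87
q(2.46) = 21.50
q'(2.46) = 10.32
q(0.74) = 9.05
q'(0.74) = 4.16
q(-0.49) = 6.64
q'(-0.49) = -0.24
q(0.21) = 7.35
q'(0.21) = 2.26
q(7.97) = 132.69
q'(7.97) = 30.04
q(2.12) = 18.20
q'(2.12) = 9.10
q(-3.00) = 18.53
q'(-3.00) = -9.23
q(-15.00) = 387.05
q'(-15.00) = -52.19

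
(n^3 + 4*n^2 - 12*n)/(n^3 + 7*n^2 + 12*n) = (n^2 + 4*n - 12)/(n^2 + 7*n + 12)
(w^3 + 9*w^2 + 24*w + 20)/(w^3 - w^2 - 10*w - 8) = (w^2 + 7*w + 10)/(w^2 - 3*w - 4)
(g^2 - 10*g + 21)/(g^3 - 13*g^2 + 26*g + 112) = (g - 3)/(g^2 - 6*g - 16)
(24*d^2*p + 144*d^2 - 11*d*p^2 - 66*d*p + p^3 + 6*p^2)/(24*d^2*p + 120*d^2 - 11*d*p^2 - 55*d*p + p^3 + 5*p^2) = (p + 6)/(p + 5)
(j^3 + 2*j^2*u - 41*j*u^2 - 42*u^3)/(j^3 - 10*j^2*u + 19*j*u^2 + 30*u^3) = (-j - 7*u)/(-j + 5*u)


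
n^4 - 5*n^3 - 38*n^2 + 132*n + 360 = (n - 6)^2*(n + 2)*(n + 5)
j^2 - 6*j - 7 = (j - 7)*(j + 1)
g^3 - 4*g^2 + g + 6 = (g - 3)*(g - 2)*(g + 1)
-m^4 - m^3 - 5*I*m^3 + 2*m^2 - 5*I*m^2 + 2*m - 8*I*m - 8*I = (m + 2*I)*(m + 4*I)*(I*m + 1)*(I*m + I)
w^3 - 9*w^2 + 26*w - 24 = (w - 4)*(w - 3)*(w - 2)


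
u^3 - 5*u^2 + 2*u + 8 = (u - 4)*(u - 2)*(u + 1)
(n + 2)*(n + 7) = n^2 + 9*n + 14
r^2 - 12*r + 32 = (r - 8)*(r - 4)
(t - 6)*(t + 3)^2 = t^3 - 27*t - 54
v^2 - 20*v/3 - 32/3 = (v - 8)*(v + 4/3)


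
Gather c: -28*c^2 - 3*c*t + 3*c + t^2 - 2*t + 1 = -28*c^2 + c*(3 - 3*t) + t^2 - 2*t + 1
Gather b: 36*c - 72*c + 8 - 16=-36*c - 8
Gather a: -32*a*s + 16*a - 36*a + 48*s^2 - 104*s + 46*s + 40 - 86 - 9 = a*(-32*s - 20) + 48*s^2 - 58*s - 55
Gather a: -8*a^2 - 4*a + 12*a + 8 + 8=-8*a^2 + 8*a + 16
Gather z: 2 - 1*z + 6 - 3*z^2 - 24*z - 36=-3*z^2 - 25*z - 28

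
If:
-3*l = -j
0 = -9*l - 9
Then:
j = -3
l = -1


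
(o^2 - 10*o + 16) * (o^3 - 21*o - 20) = o^5 - 10*o^4 - 5*o^3 + 190*o^2 - 136*o - 320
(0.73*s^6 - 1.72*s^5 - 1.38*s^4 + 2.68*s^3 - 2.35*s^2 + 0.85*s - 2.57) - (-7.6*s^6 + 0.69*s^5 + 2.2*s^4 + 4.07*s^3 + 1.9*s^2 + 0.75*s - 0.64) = 8.33*s^6 - 2.41*s^5 - 3.58*s^4 - 1.39*s^3 - 4.25*s^2 + 0.1*s - 1.93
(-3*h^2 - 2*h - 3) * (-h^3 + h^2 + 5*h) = 3*h^5 - h^4 - 14*h^3 - 13*h^2 - 15*h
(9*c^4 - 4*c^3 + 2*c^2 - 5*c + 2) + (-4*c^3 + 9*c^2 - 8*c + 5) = 9*c^4 - 8*c^3 + 11*c^2 - 13*c + 7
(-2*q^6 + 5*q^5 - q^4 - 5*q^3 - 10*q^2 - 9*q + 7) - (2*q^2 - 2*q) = -2*q^6 + 5*q^5 - q^4 - 5*q^3 - 12*q^2 - 7*q + 7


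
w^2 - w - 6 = (w - 3)*(w + 2)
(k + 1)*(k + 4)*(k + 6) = k^3 + 11*k^2 + 34*k + 24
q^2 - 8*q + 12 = (q - 6)*(q - 2)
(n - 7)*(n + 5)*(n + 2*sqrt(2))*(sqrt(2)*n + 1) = sqrt(2)*n^4 - 2*sqrt(2)*n^3 + 5*n^3 - 33*sqrt(2)*n^2 - 10*n^2 - 175*n - 4*sqrt(2)*n - 70*sqrt(2)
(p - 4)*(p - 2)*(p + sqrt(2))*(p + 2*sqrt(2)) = p^4 - 6*p^3 + 3*sqrt(2)*p^3 - 18*sqrt(2)*p^2 + 12*p^2 - 24*p + 24*sqrt(2)*p + 32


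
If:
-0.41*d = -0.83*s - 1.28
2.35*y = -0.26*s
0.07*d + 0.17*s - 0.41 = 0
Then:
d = 4.37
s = 0.61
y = -0.07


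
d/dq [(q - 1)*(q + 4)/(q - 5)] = (q^2 - 10*q - 11)/(q^2 - 10*q + 25)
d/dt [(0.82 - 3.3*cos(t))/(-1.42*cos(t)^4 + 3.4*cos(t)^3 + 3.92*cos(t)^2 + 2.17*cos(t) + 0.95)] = (14.058*cos(t)^4 - 27.0976*cos(t)^3 - 4.572*cos(t)^2 + 6.4288*cos(t) + 4.9144)*sin(t)/(2.0164*cos(t)^8 - 9.656*cos(t)^7 + 0.427199999999999*cos(t)^6 + 20.4932*cos(t)^5 + 27.4244*cos(t)^4 + 23.4728*cos(t)^3 + 12.1569*cos(t)^2 + 4.123*cos(t) + 0.9025)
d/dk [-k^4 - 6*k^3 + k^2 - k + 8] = -4*k^3 - 18*k^2 + 2*k - 1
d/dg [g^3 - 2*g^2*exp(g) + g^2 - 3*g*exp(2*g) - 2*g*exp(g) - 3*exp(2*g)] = -2*g^2*exp(g) + 3*g^2 - 6*g*exp(2*g) - 6*g*exp(g) + 2*g - 9*exp(2*g) - 2*exp(g)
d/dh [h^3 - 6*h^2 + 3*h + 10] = 3*h^2 - 12*h + 3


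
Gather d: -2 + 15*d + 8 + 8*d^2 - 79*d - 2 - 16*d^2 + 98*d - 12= -8*d^2 + 34*d - 8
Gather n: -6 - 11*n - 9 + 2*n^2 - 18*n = 2*n^2 - 29*n - 15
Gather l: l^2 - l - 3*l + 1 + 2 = l^2 - 4*l + 3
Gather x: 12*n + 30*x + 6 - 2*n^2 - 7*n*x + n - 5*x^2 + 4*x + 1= -2*n^2 + 13*n - 5*x^2 + x*(34 - 7*n) + 7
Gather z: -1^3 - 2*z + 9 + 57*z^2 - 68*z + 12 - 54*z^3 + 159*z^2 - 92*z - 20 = -54*z^3 + 216*z^2 - 162*z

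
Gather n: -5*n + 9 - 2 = 7 - 5*n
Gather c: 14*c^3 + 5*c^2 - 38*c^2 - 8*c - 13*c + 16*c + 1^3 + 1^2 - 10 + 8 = 14*c^3 - 33*c^2 - 5*c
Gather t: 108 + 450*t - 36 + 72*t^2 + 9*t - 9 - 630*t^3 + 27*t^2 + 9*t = -630*t^3 + 99*t^2 + 468*t + 63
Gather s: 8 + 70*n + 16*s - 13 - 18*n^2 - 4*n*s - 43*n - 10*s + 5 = -18*n^2 + 27*n + s*(6 - 4*n)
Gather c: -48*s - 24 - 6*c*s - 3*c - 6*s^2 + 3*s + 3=c*(-6*s - 3) - 6*s^2 - 45*s - 21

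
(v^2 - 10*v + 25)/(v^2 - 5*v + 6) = (v^2 - 10*v + 25)/(v^2 - 5*v + 6)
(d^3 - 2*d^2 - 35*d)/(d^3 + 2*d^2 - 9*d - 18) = d*(d^2 - 2*d - 35)/(d^3 + 2*d^2 - 9*d - 18)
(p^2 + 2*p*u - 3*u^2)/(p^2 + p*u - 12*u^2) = (p^2 + 2*p*u - 3*u^2)/(p^2 + p*u - 12*u^2)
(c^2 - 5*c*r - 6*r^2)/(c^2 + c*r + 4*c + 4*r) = (c - 6*r)/(c + 4)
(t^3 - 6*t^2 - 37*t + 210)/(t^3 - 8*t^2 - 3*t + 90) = (t^2 - t - 42)/(t^2 - 3*t - 18)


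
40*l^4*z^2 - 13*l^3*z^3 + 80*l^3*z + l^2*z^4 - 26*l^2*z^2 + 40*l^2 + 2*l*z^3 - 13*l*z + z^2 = (-8*l + z)*(-5*l + z)*(l*z + 1)^2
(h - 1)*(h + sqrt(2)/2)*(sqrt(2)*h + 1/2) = sqrt(2)*h^3 - sqrt(2)*h^2 + 3*h^2/2 - 3*h/2 + sqrt(2)*h/4 - sqrt(2)/4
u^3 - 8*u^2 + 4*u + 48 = (u - 6)*(u - 4)*(u + 2)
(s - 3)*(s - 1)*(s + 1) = s^3 - 3*s^2 - s + 3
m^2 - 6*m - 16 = (m - 8)*(m + 2)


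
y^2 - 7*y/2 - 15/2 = (y - 5)*(y + 3/2)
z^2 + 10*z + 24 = (z + 4)*(z + 6)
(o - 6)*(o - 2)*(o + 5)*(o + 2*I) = o^4 - 3*o^3 + 2*I*o^3 - 28*o^2 - 6*I*o^2 + 60*o - 56*I*o + 120*I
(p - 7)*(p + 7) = p^2 - 49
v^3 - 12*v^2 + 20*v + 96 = (v - 8)*(v - 6)*(v + 2)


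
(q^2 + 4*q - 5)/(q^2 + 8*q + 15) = (q - 1)/(q + 3)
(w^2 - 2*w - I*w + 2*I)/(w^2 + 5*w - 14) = (w - I)/(w + 7)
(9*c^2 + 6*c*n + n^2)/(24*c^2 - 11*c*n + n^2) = (9*c^2 + 6*c*n + n^2)/(24*c^2 - 11*c*n + n^2)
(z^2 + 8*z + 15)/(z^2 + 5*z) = (z + 3)/z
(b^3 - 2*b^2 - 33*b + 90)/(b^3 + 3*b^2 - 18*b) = (b - 5)/b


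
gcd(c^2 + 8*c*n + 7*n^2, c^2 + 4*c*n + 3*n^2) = c + n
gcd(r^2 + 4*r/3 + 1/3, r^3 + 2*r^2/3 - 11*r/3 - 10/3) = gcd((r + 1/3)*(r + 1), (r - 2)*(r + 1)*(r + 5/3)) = r + 1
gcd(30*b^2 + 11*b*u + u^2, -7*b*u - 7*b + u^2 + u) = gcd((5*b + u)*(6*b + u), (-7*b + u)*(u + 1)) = 1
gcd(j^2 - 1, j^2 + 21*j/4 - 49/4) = 1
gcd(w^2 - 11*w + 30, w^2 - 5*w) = w - 5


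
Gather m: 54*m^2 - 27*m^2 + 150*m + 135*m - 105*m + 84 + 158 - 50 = 27*m^2 + 180*m + 192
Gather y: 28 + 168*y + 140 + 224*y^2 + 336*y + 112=224*y^2 + 504*y + 280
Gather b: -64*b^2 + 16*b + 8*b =-64*b^2 + 24*b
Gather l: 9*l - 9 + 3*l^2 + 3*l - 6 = 3*l^2 + 12*l - 15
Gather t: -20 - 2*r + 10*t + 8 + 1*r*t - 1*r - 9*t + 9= -3*r + t*(r + 1) - 3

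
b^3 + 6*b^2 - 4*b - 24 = (b - 2)*(b + 2)*(b + 6)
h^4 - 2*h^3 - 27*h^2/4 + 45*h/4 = h*(h - 3)*(h - 3/2)*(h + 5/2)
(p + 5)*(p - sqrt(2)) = p^2 - sqrt(2)*p + 5*p - 5*sqrt(2)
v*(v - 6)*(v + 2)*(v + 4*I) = v^4 - 4*v^3 + 4*I*v^3 - 12*v^2 - 16*I*v^2 - 48*I*v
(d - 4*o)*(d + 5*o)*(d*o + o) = d^3*o + d^2*o^2 + d^2*o - 20*d*o^3 + d*o^2 - 20*o^3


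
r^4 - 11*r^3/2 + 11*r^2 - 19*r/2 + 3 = (r - 2)*(r - 3/2)*(r - 1)^2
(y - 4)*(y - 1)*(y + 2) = y^3 - 3*y^2 - 6*y + 8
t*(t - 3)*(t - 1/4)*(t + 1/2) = t^4 - 11*t^3/4 - 7*t^2/8 + 3*t/8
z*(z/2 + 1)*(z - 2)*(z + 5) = z^4/2 + 5*z^3/2 - 2*z^2 - 10*z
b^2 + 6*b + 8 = (b + 2)*(b + 4)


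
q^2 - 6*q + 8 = (q - 4)*(q - 2)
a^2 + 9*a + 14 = (a + 2)*(a + 7)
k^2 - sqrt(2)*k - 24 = (k - 4*sqrt(2))*(k + 3*sqrt(2))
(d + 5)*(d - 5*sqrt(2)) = d^2 - 5*sqrt(2)*d + 5*d - 25*sqrt(2)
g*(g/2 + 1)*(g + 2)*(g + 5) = g^4/2 + 9*g^3/2 + 12*g^2 + 10*g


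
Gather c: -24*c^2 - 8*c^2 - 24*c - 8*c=-32*c^2 - 32*c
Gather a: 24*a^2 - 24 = 24*a^2 - 24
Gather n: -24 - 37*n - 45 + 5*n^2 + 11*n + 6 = 5*n^2 - 26*n - 63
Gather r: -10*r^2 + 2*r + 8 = -10*r^2 + 2*r + 8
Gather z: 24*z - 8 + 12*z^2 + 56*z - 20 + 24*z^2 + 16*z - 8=36*z^2 + 96*z - 36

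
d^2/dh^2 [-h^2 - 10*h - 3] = -2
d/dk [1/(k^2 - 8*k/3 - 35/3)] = 6*(4 - 3*k)/(-3*k^2 + 8*k + 35)^2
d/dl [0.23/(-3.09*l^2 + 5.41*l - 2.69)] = (1.4214*l - 1.2443)/(3.09*l^2 - 5.41*l + 2.69)^2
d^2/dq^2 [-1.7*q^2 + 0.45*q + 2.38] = -3.40000000000000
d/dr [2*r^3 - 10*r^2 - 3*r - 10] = 6*r^2 - 20*r - 3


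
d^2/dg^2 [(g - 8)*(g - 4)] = 2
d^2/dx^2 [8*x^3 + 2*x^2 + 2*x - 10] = 48*x + 4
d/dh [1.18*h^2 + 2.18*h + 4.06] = 2.36*h + 2.18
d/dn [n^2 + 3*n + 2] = 2*n + 3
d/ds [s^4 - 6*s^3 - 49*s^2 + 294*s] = 4*s^3 - 18*s^2 - 98*s + 294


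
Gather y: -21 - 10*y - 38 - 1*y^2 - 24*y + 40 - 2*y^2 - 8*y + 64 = -3*y^2 - 42*y + 45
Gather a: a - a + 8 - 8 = 0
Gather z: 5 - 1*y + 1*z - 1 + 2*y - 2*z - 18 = y - z - 14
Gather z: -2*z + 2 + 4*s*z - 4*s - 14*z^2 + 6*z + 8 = -4*s - 14*z^2 + z*(4*s + 4) + 10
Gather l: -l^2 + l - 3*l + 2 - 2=-l^2 - 2*l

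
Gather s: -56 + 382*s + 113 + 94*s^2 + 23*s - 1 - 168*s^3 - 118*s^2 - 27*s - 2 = -168*s^3 - 24*s^2 + 378*s + 54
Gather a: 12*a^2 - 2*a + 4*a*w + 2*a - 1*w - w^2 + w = 12*a^2 + 4*a*w - w^2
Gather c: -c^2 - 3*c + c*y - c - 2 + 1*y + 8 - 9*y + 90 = -c^2 + c*(y - 4) - 8*y + 96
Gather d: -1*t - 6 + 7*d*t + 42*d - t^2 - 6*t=d*(7*t + 42) - t^2 - 7*t - 6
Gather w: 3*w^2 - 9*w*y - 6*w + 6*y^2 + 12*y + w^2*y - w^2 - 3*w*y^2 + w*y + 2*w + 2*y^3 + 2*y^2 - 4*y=w^2*(y + 2) + w*(-3*y^2 - 8*y - 4) + 2*y^3 + 8*y^2 + 8*y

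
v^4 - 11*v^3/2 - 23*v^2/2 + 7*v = v*(v - 7)*(v - 1/2)*(v + 2)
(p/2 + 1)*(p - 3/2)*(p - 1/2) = p^3/2 - 13*p/8 + 3/4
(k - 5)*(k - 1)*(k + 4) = k^3 - 2*k^2 - 19*k + 20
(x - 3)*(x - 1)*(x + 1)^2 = x^4 - 2*x^3 - 4*x^2 + 2*x + 3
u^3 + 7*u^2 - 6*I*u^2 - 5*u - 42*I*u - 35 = (u + 7)*(u - 5*I)*(u - I)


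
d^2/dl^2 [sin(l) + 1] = -sin(l)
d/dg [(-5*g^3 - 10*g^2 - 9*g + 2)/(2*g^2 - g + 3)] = (-10*g^4 + 10*g^3 - 17*g^2 - 68*g - 25)/(4*g^4 - 4*g^3 + 13*g^2 - 6*g + 9)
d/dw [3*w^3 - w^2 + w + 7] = 9*w^2 - 2*w + 1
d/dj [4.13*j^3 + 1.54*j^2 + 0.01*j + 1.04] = 12.39*j^2 + 3.08*j + 0.01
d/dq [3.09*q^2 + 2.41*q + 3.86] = 6.18*q + 2.41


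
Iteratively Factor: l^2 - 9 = (l + 3)*(l - 3)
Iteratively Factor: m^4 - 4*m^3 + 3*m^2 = (m)*(m^3 - 4*m^2 + 3*m) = m^2*(m^2 - 4*m + 3) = m^2*(m - 1)*(m - 3)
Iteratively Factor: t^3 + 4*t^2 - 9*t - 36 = (t + 3)*(t^2 + t - 12) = (t + 3)*(t + 4)*(t - 3)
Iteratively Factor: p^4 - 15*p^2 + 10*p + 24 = (p + 4)*(p^3 - 4*p^2 + p + 6) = (p - 2)*(p + 4)*(p^2 - 2*p - 3) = (p - 2)*(p + 1)*(p + 4)*(p - 3)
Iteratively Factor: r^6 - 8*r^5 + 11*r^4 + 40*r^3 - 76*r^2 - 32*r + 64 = (r - 1)*(r^5 - 7*r^4 + 4*r^3 + 44*r^2 - 32*r - 64) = (r - 4)*(r - 1)*(r^4 - 3*r^3 - 8*r^2 + 12*r + 16) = (r - 4)*(r - 2)*(r - 1)*(r^3 - r^2 - 10*r - 8) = (r - 4)*(r - 2)*(r - 1)*(r + 1)*(r^2 - 2*r - 8) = (r - 4)*(r - 2)*(r - 1)*(r + 1)*(r + 2)*(r - 4)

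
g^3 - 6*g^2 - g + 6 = (g - 6)*(g - 1)*(g + 1)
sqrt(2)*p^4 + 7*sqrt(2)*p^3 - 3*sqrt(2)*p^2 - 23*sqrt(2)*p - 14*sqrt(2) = (p - 2)*(p + 1)*(p + 7)*(sqrt(2)*p + sqrt(2))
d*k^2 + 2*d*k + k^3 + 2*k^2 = k*(d + k)*(k + 2)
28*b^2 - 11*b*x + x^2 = (-7*b + x)*(-4*b + x)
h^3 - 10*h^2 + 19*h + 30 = (h - 6)*(h - 5)*(h + 1)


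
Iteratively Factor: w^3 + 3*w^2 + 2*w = (w + 2)*(w^2 + w) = w*(w + 2)*(w + 1)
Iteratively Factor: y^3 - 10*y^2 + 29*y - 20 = (y - 5)*(y^2 - 5*y + 4) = (y - 5)*(y - 1)*(y - 4)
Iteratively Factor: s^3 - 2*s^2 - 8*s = (s + 2)*(s^2 - 4*s) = (s - 4)*(s + 2)*(s)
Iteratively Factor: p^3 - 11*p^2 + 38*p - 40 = (p - 5)*(p^2 - 6*p + 8) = (p - 5)*(p - 4)*(p - 2)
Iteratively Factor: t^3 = (t)*(t^2) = t^2*(t)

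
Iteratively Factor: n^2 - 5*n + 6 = (n - 2)*(n - 3)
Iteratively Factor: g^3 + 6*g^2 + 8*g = (g + 2)*(g^2 + 4*g) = g*(g + 2)*(g + 4)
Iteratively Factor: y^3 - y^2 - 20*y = (y - 5)*(y^2 + 4*y) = (y - 5)*(y + 4)*(y)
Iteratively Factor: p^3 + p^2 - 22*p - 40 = (p + 4)*(p^2 - 3*p - 10) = (p + 2)*(p + 4)*(p - 5)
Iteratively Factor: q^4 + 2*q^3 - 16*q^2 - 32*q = (q + 4)*(q^3 - 2*q^2 - 8*q) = (q + 2)*(q + 4)*(q^2 - 4*q) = (q - 4)*(q + 2)*(q + 4)*(q)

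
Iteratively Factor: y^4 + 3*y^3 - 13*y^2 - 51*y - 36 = (y + 1)*(y^3 + 2*y^2 - 15*y - 36) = (y + 1)*(y + 3)*(y^2 - y - 12) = (y + 1)*(y + 3)^2*(y - 4)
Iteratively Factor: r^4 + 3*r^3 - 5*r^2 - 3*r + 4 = (r - 1)*(r^3 + 4*r^2 - r - 4) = (r - 1)^2*(r^2 + 5*r + 4) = (r - 1)^2*(r + 1)*(r + 4)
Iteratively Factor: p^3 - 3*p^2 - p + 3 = (p - 1)*(p^2 - 2*p - 3) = (p - 3)*(p - 1)*(p + 1)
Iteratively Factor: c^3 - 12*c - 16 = (c - 4)*(c^2 + 4*c + 4) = (c - 4)*(c + 2)*(c + 2)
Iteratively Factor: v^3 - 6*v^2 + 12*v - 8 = (v - 2)*(v^2 - 4*v + 4) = (v - 2)^2*(v - 2)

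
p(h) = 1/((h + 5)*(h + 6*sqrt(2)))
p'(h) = -1/((h + 5)*(h + 6*sqrt(2))^2) - 1/((h + 5)^2*(h + 6*sqrt(2))) = -(2*h + 5 + 6*sqrt(2))/((h + 5)^2*(h + 6*sqrt(2))^2)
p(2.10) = 0.01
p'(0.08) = -0.00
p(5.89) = 0.01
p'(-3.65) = -0.15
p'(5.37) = 0.00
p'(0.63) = -0.00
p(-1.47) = 0.04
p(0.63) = 0.02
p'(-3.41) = -0.10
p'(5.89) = 0.00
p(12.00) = 0.00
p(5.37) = 0.01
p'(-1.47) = -0.02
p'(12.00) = 0.00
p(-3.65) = 0.15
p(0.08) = 0.02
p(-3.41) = 0.12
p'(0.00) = -0.00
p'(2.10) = 0.00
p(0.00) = 0.02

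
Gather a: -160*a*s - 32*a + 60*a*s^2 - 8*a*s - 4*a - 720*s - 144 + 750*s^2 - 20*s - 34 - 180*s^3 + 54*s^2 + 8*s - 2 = a*(60*s^2 - 168*s - 36) - 180*s^3 + 804*s^2 - 732*s - 180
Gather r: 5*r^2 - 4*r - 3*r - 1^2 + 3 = 5*r^2 - 7*r + 2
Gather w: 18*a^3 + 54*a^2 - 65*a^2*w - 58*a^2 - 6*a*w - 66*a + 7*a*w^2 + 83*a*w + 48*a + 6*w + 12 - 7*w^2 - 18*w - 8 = 18*a^3 - 4*a^2 - 18*a + w^2*(7*a - 7) + w*(-65*a^2 + 77*a - 12) + 4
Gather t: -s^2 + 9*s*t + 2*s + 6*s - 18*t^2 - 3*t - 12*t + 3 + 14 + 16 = -s^2 + 8*s - 18*t^2 + t*(9*s - 15) + 33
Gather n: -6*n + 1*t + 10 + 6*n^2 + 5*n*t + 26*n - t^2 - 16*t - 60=6*n^2 + n*(5*t + 20) - t^2 - 15*t - 50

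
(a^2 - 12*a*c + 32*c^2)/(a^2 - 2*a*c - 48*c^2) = (a - 4*c)/(a + 6*c)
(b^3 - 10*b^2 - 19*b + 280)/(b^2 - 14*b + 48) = (b^2 - 2*b - 35)/(b - 6)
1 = 1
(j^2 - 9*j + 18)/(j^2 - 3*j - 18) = (j - 3)/(j + 3)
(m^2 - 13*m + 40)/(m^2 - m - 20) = (m - 8)/(m + 4)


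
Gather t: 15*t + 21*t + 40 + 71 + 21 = 36*t + 132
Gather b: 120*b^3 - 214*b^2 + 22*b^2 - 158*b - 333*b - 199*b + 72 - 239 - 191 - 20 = 120*b^3 - 192*b^2 - 690*b - 378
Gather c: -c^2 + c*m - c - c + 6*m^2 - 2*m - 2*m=-c^2 + c*(m - 2) + 6*m^2 - 4*m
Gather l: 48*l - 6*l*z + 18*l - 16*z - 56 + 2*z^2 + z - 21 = l*(66 - 6*z) + 2*z^2 - 15*z - 77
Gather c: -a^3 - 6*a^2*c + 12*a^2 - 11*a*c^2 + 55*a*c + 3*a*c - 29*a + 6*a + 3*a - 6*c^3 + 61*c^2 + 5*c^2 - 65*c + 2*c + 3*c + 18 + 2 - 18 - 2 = -a^3 + 12*a^2 - 20*a - 6*c^3 + c^2*(66 - 11*a) + c*(-6*a^2 + 58*a - 60)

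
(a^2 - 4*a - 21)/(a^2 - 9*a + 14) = (a + 3)/(a - 2)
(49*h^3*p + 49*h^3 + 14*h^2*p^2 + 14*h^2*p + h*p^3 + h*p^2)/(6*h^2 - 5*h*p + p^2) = h*(49*h^2*p + 49*h^2 + 14*h*p^2 + 14*h*p + p^3 + p^2)/(6*h^2 - 5*h*p + p^2)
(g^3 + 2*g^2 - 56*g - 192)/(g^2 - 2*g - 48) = g + 4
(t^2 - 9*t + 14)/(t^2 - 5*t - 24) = (-t^2 + 9*t - 14)/(-t^2 + 5*t + 24)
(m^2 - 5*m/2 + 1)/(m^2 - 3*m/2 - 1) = (2*m - 1)/(2*m + 1)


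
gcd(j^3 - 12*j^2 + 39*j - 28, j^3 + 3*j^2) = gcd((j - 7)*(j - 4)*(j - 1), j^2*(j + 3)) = 1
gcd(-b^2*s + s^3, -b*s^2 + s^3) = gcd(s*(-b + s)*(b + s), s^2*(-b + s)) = -b*s + s^2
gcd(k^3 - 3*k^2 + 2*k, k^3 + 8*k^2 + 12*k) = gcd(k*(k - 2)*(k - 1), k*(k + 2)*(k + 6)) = k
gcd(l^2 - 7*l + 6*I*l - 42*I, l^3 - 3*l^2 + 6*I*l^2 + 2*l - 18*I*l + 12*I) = l + 6*I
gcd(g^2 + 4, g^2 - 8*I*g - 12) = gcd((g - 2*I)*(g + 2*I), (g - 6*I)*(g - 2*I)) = g - 2*I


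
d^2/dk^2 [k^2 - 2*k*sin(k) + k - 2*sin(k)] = 2*k*sin(k) + 2*sin(k) - 4*cos(k) + 2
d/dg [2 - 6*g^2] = -12*g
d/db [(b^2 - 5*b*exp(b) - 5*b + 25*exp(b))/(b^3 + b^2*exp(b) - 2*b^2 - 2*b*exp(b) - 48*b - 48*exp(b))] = ((b^2 - 5*b*exp(b) - 5*b + 25*exp(b))*(-b^2*exp(b) - 3*b^2 + 4*b + 50*exp(b) + 48) + (5*b*exp(b) - 2*b - 20*exp(b) + 5)*(-b^3 - b^2*exp(b) + 2*b^2 + 2*b*exp(b) + 48*b + 48*exp(b)))/(-b^3 - b^2*exp(b) + 2*b^2 + 2*b*exp(b) + 48*b + 48*exp(b))^2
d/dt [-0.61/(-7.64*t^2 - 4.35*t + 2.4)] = (-9.3208*t - 2.6535)/(7.64*t^2 + 4.35*t - 2.4)^2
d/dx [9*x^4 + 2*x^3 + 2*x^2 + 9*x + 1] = 36*x^3 + 6*x^2 + 4*x + 9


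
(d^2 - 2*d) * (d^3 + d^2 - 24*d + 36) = d^5 - d^4 - 26*d^3 + 84*d^2 - 72*d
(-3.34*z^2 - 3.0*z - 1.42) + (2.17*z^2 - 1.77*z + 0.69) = -1.17*z^2 - 4.77*z - 0.73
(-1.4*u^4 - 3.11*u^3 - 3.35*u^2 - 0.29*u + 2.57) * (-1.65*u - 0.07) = 2.31*u^5 + 5.2295*u^4 + 5.7452*u^3 + 0.713*u^2 - 4.2202*u - 0.1799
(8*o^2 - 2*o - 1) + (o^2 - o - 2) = 9*o^2 - 3*o - 3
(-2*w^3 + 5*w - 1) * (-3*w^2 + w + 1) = 6*w^5 - 2*w^4 - 17*w^3 + 8*w^2 + 4*w - 1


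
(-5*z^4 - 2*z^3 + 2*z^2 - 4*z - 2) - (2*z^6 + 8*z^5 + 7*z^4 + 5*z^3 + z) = -2*z^6 - 8*z^5 - 12*z^4 - 7*z^3 + 2*z^2 - 5*z - 2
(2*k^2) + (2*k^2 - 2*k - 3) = 4*k^2 - 2*k - 3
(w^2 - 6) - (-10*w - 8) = w^2 + 10*w + 2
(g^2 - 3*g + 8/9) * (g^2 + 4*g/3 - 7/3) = g^4 - 5*g^3/3 - 49*g^2/9 + 221*g/27 - 56/27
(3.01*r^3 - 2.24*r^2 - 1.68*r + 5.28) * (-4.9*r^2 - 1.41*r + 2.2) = -14.749*r^5 + 6.7319*r^4 + 18.0124*r^3 - 28.4312*r^2 - 11.1408*r + 11.616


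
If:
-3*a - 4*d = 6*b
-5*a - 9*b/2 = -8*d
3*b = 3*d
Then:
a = 0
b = 0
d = 0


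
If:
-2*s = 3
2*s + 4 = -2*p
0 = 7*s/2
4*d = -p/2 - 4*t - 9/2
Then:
No Solution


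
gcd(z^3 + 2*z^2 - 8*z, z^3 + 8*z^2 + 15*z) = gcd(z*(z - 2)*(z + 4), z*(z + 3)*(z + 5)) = z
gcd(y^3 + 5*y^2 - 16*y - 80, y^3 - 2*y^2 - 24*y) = y + 4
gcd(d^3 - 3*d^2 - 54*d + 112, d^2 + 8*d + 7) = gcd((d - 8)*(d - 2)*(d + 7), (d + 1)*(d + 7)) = d + 7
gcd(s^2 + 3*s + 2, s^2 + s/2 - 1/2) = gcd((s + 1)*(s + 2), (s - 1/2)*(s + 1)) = s + 1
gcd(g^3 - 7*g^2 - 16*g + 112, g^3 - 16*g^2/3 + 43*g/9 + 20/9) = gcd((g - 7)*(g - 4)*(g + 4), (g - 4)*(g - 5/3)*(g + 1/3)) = g - 4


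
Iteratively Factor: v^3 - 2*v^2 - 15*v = (v + 3)*(v^2 - 5*v) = v*(v + 3)*(v - 5)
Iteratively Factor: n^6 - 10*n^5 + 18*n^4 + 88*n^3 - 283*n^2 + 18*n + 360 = (n - 4)*(n^5 - 6*n^4 - 6*n^3 + 64*n^2 - 27*n - 90) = (n - 5)*(n - 4)*(n^4 - n^3 - 11*n^2 + 9*n + 18) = (n - 5)*(n - 4)*(n + 3)*(n^3 - 4*n^2 + n + 6) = (n - 5)*(n - 4)*(n - 3)*(n + 3)*(n^2 - n - 2) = (n - 5)*(n - 4)*(n - 3)*(n + 1)*(n + 3)*(n - 2)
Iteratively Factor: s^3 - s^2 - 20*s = (s - 5)*(s^2 + 4*s) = s*(s - 5)*(s + 4)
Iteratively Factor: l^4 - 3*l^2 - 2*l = (l + 1)*(l^3 - l^2 - 2*l) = l*(l + 1)*(l^2 - l - 2) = l*(l - 2)*(l + 1)*(l + 1)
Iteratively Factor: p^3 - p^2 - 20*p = (p + 4)*(p^2 - 5*p) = (p - 5)*(p + 4)*(p)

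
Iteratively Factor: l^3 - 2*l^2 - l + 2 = (l - 2)*(l^2 - 1) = (l - 2)*(l + 1)*(l - 1)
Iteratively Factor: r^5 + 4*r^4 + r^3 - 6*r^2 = (r + 2)*(r^4 + 2*r^3 - 3*r^2) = r*(r + 2)*(r^3 + 2*r^2 - 3*r) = r*(r - 1)*(r + 2)*(r^2 + 3*r) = r*(r - 1)*(r + 2)*(r + 3)*(r)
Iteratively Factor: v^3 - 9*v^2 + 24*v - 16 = (v - 1)*(v^2 - 8*v + 16) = (v - 4)*(v - 1)*(v - 4)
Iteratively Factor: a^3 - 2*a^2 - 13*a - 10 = (a - 5)*(a^2 + 3*a + 2) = (a - 5)*(a + 1)*(a + 2)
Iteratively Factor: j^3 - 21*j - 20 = (j - 5)*(j^2 + 5*j + 4) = (j - 5)*(j + 4)*(j + 1)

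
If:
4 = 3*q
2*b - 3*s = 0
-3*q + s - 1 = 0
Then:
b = 15/2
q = 4/3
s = 5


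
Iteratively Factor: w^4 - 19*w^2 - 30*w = (w + 2)*(w^3 - 2*w^2 - 15*w) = w*(w + 2)*(w^2 - 2*w - 15) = w*(w - 5)*(w + 2)*(w + 3)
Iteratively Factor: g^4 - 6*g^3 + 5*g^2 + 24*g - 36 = (g - 2)*(g^3 - 4*g^2 - 3*g + 18) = (g - 2)*(g + 2)*(g^2 - 6*g + 9) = (g - 3)*(g - 2)*(g + 2)*(g - 3)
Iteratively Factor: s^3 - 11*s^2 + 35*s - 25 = (s - 5)*(s^2 - 6*s + 5) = (s - 5)^2*(s - 1)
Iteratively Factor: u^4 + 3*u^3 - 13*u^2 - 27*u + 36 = (u + 4)*(u^3 - u^2 - 9*u + 9) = (u - 3)*(u + 4)*(u^2 + 2*u - 3) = (u - 3)*(u + 3)*(u + 4)*(u - 1)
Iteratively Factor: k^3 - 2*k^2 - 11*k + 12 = (k - 4)*(k^2 + 2*k - 3) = (k - 4)*(k - 1)*(k + 3)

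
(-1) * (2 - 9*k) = 9*k - 2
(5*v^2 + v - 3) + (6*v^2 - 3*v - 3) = 11*v^2 - 2*v - 6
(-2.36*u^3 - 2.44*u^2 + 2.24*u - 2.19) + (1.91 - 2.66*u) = -2.36*u^3 - 2.44*u^2 - 0.42*u - 0.28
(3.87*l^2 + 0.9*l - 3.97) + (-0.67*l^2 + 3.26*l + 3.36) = 3.2*l^2 + 4.16*l - 0.61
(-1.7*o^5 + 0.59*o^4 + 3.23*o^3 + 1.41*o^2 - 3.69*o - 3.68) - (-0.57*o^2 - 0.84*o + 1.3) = -1.7*o^5 + 0.59*o^4 + 3.23*o^3 + 1.98*o^2 - 2.85*o - 4.98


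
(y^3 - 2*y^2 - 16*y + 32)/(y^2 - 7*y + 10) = (y^2 - 16)/(y - 5)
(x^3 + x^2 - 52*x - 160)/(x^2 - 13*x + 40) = (x^2 + 9*x + 20)/(x - 5)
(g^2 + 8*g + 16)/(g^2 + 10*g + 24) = (g + 4)/(g + 6)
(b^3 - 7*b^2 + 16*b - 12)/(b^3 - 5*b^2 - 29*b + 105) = (b^2 - 4*b + 4)/(b^2 - 2*b - 35)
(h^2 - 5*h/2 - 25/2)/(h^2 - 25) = (h + 5/2)/(h + 5)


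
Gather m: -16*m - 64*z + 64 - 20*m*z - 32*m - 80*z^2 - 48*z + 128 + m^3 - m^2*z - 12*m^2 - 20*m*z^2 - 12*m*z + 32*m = m^3 + m^2*(-z - 12) + m*(-20*z^2 - 32*z - 16) - 80*z^2 - 112*z + 192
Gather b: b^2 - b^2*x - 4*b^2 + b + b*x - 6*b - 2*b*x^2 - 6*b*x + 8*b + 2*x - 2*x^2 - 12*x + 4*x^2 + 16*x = b^2*(-x - 3) + b*(-2*x^2 - 5*x + 3) + 2*x^2 + 6*x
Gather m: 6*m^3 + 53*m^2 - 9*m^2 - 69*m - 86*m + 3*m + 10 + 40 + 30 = 6*m^3 + 44*m^2 - 152*m + 80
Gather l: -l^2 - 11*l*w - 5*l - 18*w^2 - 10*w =-l^2 + l*(-11*w - 5) - 18*w^2 - 10*w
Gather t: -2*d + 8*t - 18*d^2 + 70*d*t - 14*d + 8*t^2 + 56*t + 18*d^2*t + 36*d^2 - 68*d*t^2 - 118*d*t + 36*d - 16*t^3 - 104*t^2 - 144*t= 18*d^2 + 20*d - 16*t^3 + t^2*(-68*d - 96) + t*(18*d^2 - 48*d - 80)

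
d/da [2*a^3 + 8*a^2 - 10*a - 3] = 6*a^2 + 16*a - 10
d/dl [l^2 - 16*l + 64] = 2*l - 16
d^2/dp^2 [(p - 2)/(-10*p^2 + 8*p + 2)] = (4*(p - 2)*(5*p - 2)^2 + (15*p - 14)*(-5*p^2 + 4*p + 1))/(-5*p^2 + 4*p + 1)^3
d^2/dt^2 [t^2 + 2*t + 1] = 2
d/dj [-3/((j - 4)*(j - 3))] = 3*(2*j - 7)/((j - 4)^2*(j - 3)^2)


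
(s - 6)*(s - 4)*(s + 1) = s^3 - 9*s^2 + 14*s + 24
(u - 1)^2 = u^2 - 2*u + 1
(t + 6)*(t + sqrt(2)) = t^2 + sqrt(2)*t + 6*t + 6*sqrt(2)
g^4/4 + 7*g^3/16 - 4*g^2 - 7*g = g*(g/4 + 1)*(g - 4)*(g + 7/4)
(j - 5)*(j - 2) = j^2 - 7*j + 10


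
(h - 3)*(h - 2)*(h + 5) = h^3 - 19*h + 30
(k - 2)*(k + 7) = k^2 + 5*k - 14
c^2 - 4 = (c - 2)*(c + 2)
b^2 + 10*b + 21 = (b + 3)*(b + 7)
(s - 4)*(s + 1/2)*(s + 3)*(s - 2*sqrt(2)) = s^4 - 2*sqrt(2)*s^3 - s^3/2 - 25*s^2/2 + sqrt(2)*s^2 - 6*s + 25*sqrt(2)*s + 12*sqrt(2)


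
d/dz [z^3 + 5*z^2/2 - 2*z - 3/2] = 3*z^2 + 5*z - 2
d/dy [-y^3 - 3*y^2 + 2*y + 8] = -3*y^2 - 6*y + 2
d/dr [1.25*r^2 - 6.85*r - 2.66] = 2.5*r - 6.85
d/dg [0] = 0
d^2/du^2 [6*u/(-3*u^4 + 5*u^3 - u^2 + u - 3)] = 12*(-u*(12*u^3 - 15*u^2 + 2*u - 1)^2 + (12*u^3 - 15*u^2 + u*(18*u^2 - 15*u + 1) + 2*u - 1)*(3*u^4 - 5*u^3 + u^2 - u + 3))/(3*u^4 - 5*u^3 + u^2 - u + 3)^3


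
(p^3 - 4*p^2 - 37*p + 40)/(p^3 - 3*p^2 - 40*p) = (p - 1)/p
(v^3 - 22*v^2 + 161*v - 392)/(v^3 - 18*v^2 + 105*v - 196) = (v - 8)/(v - 4)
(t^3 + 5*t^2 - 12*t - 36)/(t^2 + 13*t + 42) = (t^2 - t - 6)/(t + 7)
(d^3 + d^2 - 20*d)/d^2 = d + 1 - 20/d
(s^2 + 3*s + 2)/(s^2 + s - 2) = (s + 1)/(s - 1)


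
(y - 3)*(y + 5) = y^2 + 2*y - 15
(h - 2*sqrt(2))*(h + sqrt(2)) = h^2 - sqrt(2)*h - 4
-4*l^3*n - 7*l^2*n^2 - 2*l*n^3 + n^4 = n*(-4*l + n)*(l + n)^2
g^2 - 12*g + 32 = (g - 8)*(g - 4)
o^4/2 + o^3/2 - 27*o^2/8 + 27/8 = (o/2 + 1/2)*(o - 3/2)^2*(o + 3)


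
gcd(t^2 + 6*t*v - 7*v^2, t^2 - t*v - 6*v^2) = 1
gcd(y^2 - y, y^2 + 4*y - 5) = y - 1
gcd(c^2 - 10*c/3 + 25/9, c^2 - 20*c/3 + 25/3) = c - 5/3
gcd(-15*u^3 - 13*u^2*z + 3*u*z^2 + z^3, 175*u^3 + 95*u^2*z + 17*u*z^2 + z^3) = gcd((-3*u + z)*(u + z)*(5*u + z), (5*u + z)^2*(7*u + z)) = 5*u + z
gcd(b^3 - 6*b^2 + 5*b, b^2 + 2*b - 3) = b - 1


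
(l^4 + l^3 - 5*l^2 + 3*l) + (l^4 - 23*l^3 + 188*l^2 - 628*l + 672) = 2*l^4 - 22*l^3 + 183*l^2 - 625*l + 672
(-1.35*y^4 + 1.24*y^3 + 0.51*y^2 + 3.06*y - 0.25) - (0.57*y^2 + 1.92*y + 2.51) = -1.35*y^4 + 1.24*y^3 - 0.0599999999999999*y^2 + 1.14*y - 2.76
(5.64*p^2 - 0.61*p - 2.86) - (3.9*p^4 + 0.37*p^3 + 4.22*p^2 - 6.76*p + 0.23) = -3.9*p^4 - 0.37*p^3 + 1.42*p^2 + 6.15*p - 3.09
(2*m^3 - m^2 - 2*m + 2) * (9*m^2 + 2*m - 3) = 18*m^5 - 5*m^4 - 26*m^3 + 17*m^2 + 10*m - 6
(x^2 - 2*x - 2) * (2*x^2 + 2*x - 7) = 2*x^4 - 2*x^3 - 15*x^2 + 10*x + 14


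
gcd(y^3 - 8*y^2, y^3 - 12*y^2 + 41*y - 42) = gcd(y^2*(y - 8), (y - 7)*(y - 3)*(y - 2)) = 1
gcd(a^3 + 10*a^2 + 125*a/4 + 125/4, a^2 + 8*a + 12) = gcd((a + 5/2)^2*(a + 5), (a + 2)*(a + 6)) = 1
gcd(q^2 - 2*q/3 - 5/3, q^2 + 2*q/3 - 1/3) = q + 1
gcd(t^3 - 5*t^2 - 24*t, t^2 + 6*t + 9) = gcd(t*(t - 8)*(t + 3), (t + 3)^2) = t + 3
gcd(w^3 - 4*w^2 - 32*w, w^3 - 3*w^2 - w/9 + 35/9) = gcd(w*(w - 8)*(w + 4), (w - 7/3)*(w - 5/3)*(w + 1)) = 1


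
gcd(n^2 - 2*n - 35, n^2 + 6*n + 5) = n + 5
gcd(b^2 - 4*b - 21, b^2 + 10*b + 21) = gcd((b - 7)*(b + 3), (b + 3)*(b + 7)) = b + 3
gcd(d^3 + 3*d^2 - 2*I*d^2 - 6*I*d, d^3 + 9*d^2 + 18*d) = d^2 + 3*d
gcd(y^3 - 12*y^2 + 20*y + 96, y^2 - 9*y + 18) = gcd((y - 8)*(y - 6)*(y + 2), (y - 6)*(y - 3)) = y - 6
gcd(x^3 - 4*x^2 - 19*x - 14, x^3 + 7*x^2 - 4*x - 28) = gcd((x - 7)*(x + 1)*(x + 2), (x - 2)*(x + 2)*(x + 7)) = x + 2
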